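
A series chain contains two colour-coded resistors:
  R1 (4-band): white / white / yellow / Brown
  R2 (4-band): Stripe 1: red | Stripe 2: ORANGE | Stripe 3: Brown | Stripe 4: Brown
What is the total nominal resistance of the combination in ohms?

990230 Ω

R1: white, white → 99; yellow ×10^4 → 990000 Ω.
R2: red, orange → 23; brown ×10 → 230 Ω.
Series: 990000 + 230 = 990230 Ω.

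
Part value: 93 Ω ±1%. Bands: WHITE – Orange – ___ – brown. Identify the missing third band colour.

93 Ω = 93 × 10^0.
The third band is the multiplier, 10^0, which is black.

black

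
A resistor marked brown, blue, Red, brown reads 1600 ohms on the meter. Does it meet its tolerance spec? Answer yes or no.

yes

Brown → 1 (first significant figure)
Blue → 6 (second significant figure)
Red → ×10^2 multiplier
Brown → ±1% tolerance
16 × 100 = 1600 Ω
Allowed range: 1584 Ω to 1616 Ω.
1600 ohms lies inside that range.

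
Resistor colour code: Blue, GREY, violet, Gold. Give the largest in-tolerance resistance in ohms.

Blue → 6 (first significant figure)
Grey → 8 (second significant figure)
Violet → ×10^7 multiplier
Gold → ±5% tolerance
68 × 10000000 = 680000000 Ω
Largest = 680000000 × (1 + 5/100) = 714000000 Ω.

714000000 Ω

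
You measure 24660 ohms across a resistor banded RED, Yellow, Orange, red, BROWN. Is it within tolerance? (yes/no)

Red → 2 (first significant figure)
Yellow → 4 (second significant figure)
Orange → 3 (third significant figure)
Red → ×10^2 multiplier
Brown → ±1% tolerance
243 × 100 = 24300 Ω
Allowed range: 24057 Ω to 24543 Ω.
24660 ohms lies outside that range.

no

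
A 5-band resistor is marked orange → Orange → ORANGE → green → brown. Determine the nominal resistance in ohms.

33300000 Ω

Orange → 3 (first significant figure)
Orange → 3 (second significant figure)
Orange → 3 (third significant figure)
Green → ×10^5 multiplier
333 × 100000 = 33300000 Ω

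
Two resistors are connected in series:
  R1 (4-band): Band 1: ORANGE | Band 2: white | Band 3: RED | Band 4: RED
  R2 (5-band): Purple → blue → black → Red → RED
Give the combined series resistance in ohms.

79900 Ω

R1: orange, white → 39; red ×10^2 → 3900 Ω.
R2: violet, blue, black → 760; red ×10^2 → 76000 Ω.
Series: 3900 + 76000 = 79900 Ω.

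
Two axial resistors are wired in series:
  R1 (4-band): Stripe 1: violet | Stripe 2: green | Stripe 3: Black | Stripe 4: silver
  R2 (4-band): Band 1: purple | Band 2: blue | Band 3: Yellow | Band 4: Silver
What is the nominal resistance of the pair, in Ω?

R1: violet, green → 75; black ×1 → 75 Ω.
R2: violet, blue → 76; yellow ×10^4 → 760000 Ω.
Series: 75 + 760000 = 760075 Ω.

760075 Ω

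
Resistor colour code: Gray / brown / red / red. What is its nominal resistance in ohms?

8100 Ω

Grey → 8 (first significant figure)
Brown → 1 (second significant figure)
Red → ×10^2 multiplier
81 × 100 = 8100 Ω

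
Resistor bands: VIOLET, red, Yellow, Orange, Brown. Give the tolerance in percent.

The last band, brown, is the tolerance band.
Brown corresponds to ±1%.

±1%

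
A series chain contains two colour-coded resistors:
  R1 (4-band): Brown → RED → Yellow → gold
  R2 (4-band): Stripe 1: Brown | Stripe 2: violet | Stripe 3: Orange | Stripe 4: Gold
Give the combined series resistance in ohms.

137000 Ω

R1: brown, red → 12; yellow ×10^4 → 120000 Ω.
R2: brown, violet → 17; orange ×10^3 → 17000 Ω.
Series: 120000 + 17000 = 137000 Ω.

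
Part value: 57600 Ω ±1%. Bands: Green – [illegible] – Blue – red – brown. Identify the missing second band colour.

violet

57600 Ω = 576 × 10^2.
The second band gives digit 7 of the significand, and 7 is violet.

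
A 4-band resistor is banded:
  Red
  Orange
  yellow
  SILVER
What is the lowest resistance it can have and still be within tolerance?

207000 Ω

Red → 2 (first significant figure)
Orange → 3 (second significant figure)
Yellow → ×10^4 multiplier
Silver → ±10% tolerance
23 × 10000 = 230000 Ω
Lowest = 230000 × (1 − 10/100) = 207000 Ω.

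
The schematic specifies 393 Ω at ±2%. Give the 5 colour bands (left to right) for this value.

orange, white, orange, black, red

393 Ω = 393 × 10^0.
3 → orange
9 → white
3 → orange
Multiplier 10^0 → black.
±2% tolerance → red.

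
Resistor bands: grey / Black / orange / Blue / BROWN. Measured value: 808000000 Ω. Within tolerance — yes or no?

Grey → 8 (first significant figure)
Black → 0 (second significant figure)
Orange → 3 (third significant figure)
Blue → ×10^6 multiplier
Brown → ±1% tolerance
803 × 1000000 = 803000000 Ω
Allowed range: 794970000 Ω to 811030000 Ω.
808000000 Ω lies inside that range.

yes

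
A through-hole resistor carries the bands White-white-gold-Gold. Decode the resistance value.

White → 9 (first significant figure)
White → 9 (second significant figure)
Gold → ×0.1 multiplier
99 × 0.1 = 9.9 Ω

9.9 Ω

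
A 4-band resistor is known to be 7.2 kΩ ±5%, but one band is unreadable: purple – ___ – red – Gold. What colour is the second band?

red

7200 Ω = 72 × 10^2.
The second band gives digit 2 of the significand, and 2 is red.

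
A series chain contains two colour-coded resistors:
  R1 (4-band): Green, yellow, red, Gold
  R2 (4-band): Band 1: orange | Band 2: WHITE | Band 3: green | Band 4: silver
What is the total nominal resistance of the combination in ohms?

R1: green, yellow → 54; red ×10^2 → 5400 Ω.
R2: orange, white → 39; green ×10^5 → 3900000 Ω.
Series: 5400 + 3900000 = 3905400 Ω.

3905400 Ω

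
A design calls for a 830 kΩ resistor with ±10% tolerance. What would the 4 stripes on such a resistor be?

grey, orange, yellow, silver

830000 Ω = 83 × 10^4.
8 → grey
3 → orange
Multiplier 10^4 → yellow.
±10% tolerance → silver.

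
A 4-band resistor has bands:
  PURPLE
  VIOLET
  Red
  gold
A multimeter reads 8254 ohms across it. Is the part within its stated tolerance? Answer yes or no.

no

Violet → 7 (first significant figure)
Violet → 7 (second significant figure)
Red → ×10^2 multiplier
Gold → ±5% tolerance
77 × 100 = 7700 Ω
Allowed range: 7315 Ω to 8085 Ω.
8254 ohms lies outside that range.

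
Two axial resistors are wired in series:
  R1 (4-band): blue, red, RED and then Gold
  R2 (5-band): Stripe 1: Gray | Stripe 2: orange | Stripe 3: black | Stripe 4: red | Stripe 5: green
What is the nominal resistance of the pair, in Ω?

R1: blue, red → 62; red ×10^2 → 6200 Ω.
R2: grey, orange, black → 830; red ×10^2 → 83000 Ω.
Series: 6200 + 83000 = 89200 Ω.

89200 Ω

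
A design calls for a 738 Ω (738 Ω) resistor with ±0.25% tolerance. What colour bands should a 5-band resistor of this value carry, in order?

738 Ω = 738 × 10^0.
7 → violet
3 → orange
8 → grey
Multiplier 10^0 → black.
±0.25% tolerance → blue.

violet, orange, grey, black, blue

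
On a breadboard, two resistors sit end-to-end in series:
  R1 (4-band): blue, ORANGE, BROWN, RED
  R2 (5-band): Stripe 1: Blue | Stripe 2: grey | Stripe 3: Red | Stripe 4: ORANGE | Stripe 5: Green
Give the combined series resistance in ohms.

R1: blue, orange → 63; brown ×10 → 630 Ω.
R2: blue, grey, red → 682; orange ×10^3 → 682000 Ω.
Series: 630 + 682000 = 682630 Ω.

682630 Ω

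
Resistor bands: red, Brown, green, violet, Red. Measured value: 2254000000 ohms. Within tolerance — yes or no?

no

Red → 2 (first significant figure)
Brown → 1 (second significant figure)
Green → 5 (third significant figure)
Violet → ×10^7 multiplier
Red → ±2% tolerance
215 × 10000000 = 2150000000 Ω
Allowed range: 2107000000 Ω to 2193000000 Ω.
2254000000 ohms lies outside that range.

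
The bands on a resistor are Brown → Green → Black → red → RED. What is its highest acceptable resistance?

15300 Ω

Brown → 1 (first significant figure)
Green → 5 (second significant figure)
Black → 0 (third significant figure)
Red → ×10^2 multiplier
Red → ±2% tolerance
150 × 100 = 15000 Ω
Highest = 15000 × (1 + 2/100) = 15300 Ω.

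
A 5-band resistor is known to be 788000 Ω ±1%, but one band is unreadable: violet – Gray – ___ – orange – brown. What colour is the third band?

788000 Ω = 788 × 10^3.
The third band gives digit 8 of the significand, and 8 is grey.

grey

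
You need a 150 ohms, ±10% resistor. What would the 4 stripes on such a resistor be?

brown, green, brown, silver

150 Ω = 15 × 10^1.
1 → brown
5 → green
Multiplier 10^1 → brown.
±10% tolerance → silver.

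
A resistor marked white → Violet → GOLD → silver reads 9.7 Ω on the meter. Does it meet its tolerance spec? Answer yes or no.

yes

White → 9 (first significant figure)
Violet → 7 (second significant figure)
Gold → ×0.1 multiplier
Silver → ±10% tolerance
97 × 0.1 = 9.7 Ω
Allowed range: 8.73 Ω to 10.67 Ω.
9.7 Ω lies inside that range.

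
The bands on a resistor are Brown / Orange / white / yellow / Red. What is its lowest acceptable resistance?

1362200 Ω

Brown → 1 (first significant figure)
Orange → 3 (second significant figure)
White → 9 (third significant figure)
Yellow → ×10^4 multiplier
Red → ±2% tolerance
139 × 10000 = 1390000 Ω
Lowest = 1390000 × (1 − 2/100) = 1362200 Ω.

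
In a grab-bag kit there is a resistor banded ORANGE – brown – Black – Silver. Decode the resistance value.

31 Ω

Orange → 3 (first significant figure)
Brown → 1 (second significant figure)
Black → ×1 multiplier
31 × 1 = 31 Ω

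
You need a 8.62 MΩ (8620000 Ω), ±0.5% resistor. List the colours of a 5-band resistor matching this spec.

grey, blue, red, yellow, green

8620000 Ω = 862 × 10^4.
8 → grey
6 → blue
2 → red
Multiplier 10^4 → yellow.
±0.5% tolerance → green.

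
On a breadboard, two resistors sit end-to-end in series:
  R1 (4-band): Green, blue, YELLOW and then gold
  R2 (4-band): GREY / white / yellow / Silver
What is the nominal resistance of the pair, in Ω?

R1: green, blue → 56; yellow ×10^4 → 560000 Ω.
R2: grey, white → 89; yellow ×10^4 → 890000 Ω.
Series: 560000 + 890000 = 1450000 Ω.

1450000 Ω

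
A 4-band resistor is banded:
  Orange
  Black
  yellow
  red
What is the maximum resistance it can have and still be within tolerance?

Orange → 3 (first significant figure)
Black → 0 (second significant figure)
Yellow → ×10^4 multiplier
Red → ±2% tolerance
30 × 10000 = 300000 Ω
Maximum = 300000 × (1 + 2/100) = 306000 Ω.

306000 Ω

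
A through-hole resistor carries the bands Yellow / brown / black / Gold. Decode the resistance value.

41 Ω

Yellow → 4 (first significant figure)
Brown → 1 (second significant figure)
Black → ×1 multiplier
41 × 1 = 41 Ω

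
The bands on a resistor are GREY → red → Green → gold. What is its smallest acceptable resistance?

7790000 Ω

Grey → 8 (first significant figure)
Red → 2 (second significant figure)
Green → ×10^5 multiplier
Gold → ±5% tolerance
82 × 100000 = 8200000 Ω
Smallest = 8200000 × (1 − 5/100) = 7790000 Ω.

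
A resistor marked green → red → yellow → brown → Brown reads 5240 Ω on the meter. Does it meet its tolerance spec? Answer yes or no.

yes

Green → 5 (first significant figure)
Red → 2 (second significant figure)
Yellow → 4 (third significant figure)
Brown → ×10 multiplier
Brown → ±1% tolerance
524 × 10 = 5240 Ω
Allowed range: 5187.6 Ω to 5292.4 Ω.
5240 Ω lies inside that range.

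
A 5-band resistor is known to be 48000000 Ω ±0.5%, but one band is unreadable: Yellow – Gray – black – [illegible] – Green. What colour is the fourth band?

48000000 Ω = 480 × 10^5.
The fourth band is the multiplier, 10^5, which is green.

green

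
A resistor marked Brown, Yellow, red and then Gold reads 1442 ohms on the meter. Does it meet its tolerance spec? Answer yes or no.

yes

Brown → 1 (first significant figure)
Yellow → 4 (second significant figure)
Red → ×10^2 multiplier
Gold → ±5% tolerance
14 × 100 = 1400 Ω
Allowed range: 1330 Ω to 1470 Ω.
1442 ohms lies inside that range.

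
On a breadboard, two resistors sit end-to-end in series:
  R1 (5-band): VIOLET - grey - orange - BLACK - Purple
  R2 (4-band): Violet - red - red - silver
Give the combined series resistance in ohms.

7983 Ω

R1: violet, grey, orange → 783; black ×1 → 783 Ω.
R2: violet, red → 72; red ×10^2 → 7200 Ω.
Series: 783 + 7200 = 7983 Ω.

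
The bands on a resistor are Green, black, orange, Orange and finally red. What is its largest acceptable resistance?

513060 Ω

Green → 5 (first significant figure)
Black → 0 (second significant figure)
Orange → 3 (third significant figure)
Orange → ×10^3 multiplier
Red → ±2% tolerance
503 × 1000 = 503000 Ω
Largest = 503000 × (1 + 2/100) = 513060 Ω.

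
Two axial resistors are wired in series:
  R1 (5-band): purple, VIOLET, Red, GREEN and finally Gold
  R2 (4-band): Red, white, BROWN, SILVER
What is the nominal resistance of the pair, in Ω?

77200290 Ω

R1: violet, violet, red → 772; green ×10^5 → 77200000 Ω.
R2: red, white → 29; brown ×10 → 290 Ω.
Series: 77200000 + 290 = 77200290 Ω.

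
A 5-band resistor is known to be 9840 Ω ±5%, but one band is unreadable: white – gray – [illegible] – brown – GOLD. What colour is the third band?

yellow

9840 Ω = 984 × 10^1.
The third band gives digit 4 of the significand, and 4 is yellow.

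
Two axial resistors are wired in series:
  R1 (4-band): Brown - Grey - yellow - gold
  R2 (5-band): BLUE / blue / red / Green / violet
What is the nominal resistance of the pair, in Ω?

R1: brown, grey → 18; yellow ×10^4 → 180000 Ω.
R2: blue, blue, red → 662; green ×10^5 → 66200000 Ω.
Series: 180000 + 66200000 = 66380000 Ω.

66380000 Ω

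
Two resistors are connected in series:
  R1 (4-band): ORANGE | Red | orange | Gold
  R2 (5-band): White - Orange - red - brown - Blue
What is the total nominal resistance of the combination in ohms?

41320 Ω

R1: orange, red → 32; orange ×10^3 → 32000 Ω.
R2: white, orange, red → 932; brown ×10 → 9320 Ω.
Series: 32000 + 9320 = 41320 Ω.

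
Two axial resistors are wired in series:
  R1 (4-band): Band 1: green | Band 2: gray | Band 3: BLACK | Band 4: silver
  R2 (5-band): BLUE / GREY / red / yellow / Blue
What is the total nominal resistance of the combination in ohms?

6820058 Ω

R1: green, grey → 58; black ×1 → 58 Ω.
R2: blue, grey, red → 682; yellow ×10^4 → 6820000 Ω.
Series: 58 + 6820000 = 6820058 Ω.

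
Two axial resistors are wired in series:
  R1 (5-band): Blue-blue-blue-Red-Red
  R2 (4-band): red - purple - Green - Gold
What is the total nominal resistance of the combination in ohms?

R1: blue, blue, blue → 666; red ×10^2 → 66600 Ω.
R2: red, violet → 27; green ×10^5 → 2700000 Ω.
Series: 66600 + 2700000 = 2766600 Ω.

2766600 Ω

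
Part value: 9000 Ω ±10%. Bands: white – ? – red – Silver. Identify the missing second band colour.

9000 Ω = 90 × 10^2.
The second band gives digit 0 of the significand, and 0 is black.

black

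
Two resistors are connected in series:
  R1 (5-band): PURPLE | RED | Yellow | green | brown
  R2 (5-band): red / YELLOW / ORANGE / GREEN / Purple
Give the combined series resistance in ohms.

96700000 Ω

R1: violet, red, yellow → 724; green ×10^5 → 72400000 Ω.
R2: red, yellow, orange → 243; green ×10^5 → 24300000 Ω.
Series: 72400000 + 24300000 = 96700000 Ω.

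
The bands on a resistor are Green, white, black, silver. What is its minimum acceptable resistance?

53.1 Ω

Green → 5 (first significant figure)
White → 9 (second significant figure)
Black → ×1 multiplier
Silver → ±10% tolerance
59 × 1 = 59 Ω
Minimum = 59 × (1 − 10/100) = 53.1 Ω.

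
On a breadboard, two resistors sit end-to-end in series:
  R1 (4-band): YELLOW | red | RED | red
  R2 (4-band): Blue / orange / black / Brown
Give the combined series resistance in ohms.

R1: yellow, red → 42; red ×10^2 → 4200 Ω.
R2: blue, orange → 63; black ×1 → 63 Ω.
Series: 4200 + 63 = 4263 Ω.

4263 Ω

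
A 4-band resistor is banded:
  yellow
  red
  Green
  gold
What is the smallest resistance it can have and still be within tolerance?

3990000 Ω

Yellow → 4 (first significant figure)
Red → 2 (second significant figure)
Green → ×10^5 multiplier
Gold → ±5% tolerance
42 × 100000 = 4200000 Ω
Smallest = 4200000 × (1 − 5/100) = 3990000 Ω.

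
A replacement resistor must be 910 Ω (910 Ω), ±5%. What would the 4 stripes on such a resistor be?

white, brown, brown, gold

910 Ω = 91 × 10^1.
9 → white
1 → brown
Multiplier 10^1 → brown.
±5% tolerance → gold.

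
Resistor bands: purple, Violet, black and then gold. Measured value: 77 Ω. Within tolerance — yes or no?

Violet → 7 (first significant figure)
Violet → 7 (second significant figure)
Black → ×1 multiplier
Gold → ±5% tolerance
77 × 1 = 77 Ω
Allowed range: 73.15 Ω to 80.85 Ω.
77 Ω lies inside that range.

yes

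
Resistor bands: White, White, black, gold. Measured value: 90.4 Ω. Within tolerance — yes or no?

no

White → 9 (first significant figure)
White → 9 (second significant figure)
Black → ×1 multiplier
Gold → ±5% tolerance
99 × 1 = 99 Ω
Allowed range: 94.05 Ω to 103.95 Ω.
90.4 Ω lies outside that range.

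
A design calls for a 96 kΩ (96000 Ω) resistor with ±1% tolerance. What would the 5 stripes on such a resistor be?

white, blue, black, red, brown

96000 Ω = 960 × 10^2.
9 → white
6 → blue
0 → black
Multiplier 10^2 → red.
±1% tolerance → brown.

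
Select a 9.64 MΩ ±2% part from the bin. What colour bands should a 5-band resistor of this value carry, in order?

9640000 Ω = 964 × 10^4.
9 → white
6 → blue
4 → yellow
Multiplier 10^4 → yellow.
±2% tolerance → red.

white, blue, yellow, yellow, red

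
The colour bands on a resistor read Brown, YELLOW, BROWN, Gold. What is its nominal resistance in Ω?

140 Ω

Brown → 1 (first significant figure)
Yellow → 4 (second significant figure)
Brown → ×10 multiplier
14 × 10 = 140 Ω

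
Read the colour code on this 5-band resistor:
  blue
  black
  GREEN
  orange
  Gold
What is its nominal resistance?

Blue → 6 (first significant figure)
Black → 0 (second significant figure)
Green → 5 (third significant figure)
Orange → ×10^3 multiplier
605 × 1000 = 605000 Ω

605000 Ω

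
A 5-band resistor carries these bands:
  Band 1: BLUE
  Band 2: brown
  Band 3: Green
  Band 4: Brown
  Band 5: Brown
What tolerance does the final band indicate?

±1%

The last band, brown, is the tolerance band.
Brown corresponds to ±1%.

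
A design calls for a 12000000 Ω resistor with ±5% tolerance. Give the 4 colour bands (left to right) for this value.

12000000 Ω = 12 × 10^6.
1 → brown
2 → red
Multiplier 10^6 → blue.
±5% tolerance → gold.

brown, red, blue, gold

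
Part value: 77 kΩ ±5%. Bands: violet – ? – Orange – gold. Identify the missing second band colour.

77000 Ω = 77 × 10^3.
The second band gives digit 7 of the significand, and 7 is violet.

violet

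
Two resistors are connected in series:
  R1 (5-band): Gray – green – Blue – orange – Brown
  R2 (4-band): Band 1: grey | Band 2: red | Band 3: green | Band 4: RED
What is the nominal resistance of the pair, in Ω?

9056000 Ω

R1: grey, green, blue → 856; orange ×10^3 → 856000 Ω.
R2: grey, red → 82; green ×10^5 → 8200000 Ω.
Series: 856000 + 8200000 = 9056000 Ω.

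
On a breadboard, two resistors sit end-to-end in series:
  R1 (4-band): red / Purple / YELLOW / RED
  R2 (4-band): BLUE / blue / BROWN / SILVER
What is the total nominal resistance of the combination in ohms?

270660 Ω

R1: red, violet → 27; yellow ×10^4 → 270000 Ω.
R2: blue, blue → 66; brown ×10 → 660 Ω.
Series: 270000 + 660 = 270660 Ω.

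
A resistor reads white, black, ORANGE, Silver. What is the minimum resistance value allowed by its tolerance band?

81000 Ω

White → 9 (first significant figure)
Black → 0 (second significant figure)
Orange → ×10^3 multiplier
Silver → ±10% tolerance
90 × 1000 = 90000 Ω
Minimum = 90000 × (1 − 10/100) = 81000 Ω.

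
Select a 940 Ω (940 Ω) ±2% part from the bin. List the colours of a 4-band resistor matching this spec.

white, yellow, brown, red

940 Ω = 94 × 10^1.
9 → white
4 → yellow
Multiplier 10^1 → brown.
±2% tolerance → red.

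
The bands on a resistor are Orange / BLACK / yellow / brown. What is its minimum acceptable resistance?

297000 Ω

Orange → 3 (first significant figure)
Black → 0 (second significant figure)
Yellow → ×10^4 multiplier
Brown → ±1% tolerance
30 × 10000 = 300000 Ω
Minimum = 300000 × (1 − 1/100) = 297000 Ω.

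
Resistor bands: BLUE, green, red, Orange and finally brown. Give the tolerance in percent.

±1%

The last band, brown, is the tolerance band.
Brown corresponds to ±1%.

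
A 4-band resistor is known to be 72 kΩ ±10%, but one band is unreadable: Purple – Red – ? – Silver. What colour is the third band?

orange

72000 Ω = 72 × 10^3.
The third band is the multiplier, 10^3, which is orange.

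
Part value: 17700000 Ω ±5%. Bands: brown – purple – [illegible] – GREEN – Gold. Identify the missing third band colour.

violet

17700000 Ω = 177 × 10^5.
The third band gives digit 7 of the significand, and 7 is violet.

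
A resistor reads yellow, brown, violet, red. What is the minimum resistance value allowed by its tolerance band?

401800000 Ω

Yellow → 4 (first significant figure)
Brown → 1 (second significant figure)
Violet → ×10^7 multiplier
Red → ±2% tolerance
41 × 10000000 = 410000000 Ω
Minimum = 410000000 × (1 − 2/100) = 401800000 Ω.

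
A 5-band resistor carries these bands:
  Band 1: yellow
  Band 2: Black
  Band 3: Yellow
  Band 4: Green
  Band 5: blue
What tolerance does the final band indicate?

The last band, blue, is the tolerance band.
Blue corresponds to ±0.25%.

±0.25%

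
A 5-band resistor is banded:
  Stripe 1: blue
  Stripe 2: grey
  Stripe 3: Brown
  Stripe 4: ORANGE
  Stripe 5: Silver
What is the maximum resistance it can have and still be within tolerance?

749100 Ω

Blue → 6 (first significant figure)
Grey → 8 (second significant figure)
Brown → 1 (third significant figure)
Orange → ×10^3 multiplier
Silver → ±10% tolerance
681 × 1000 = 681000 Ω
Maximum = 681000 × (1 + 10/100) = 749100 Ω.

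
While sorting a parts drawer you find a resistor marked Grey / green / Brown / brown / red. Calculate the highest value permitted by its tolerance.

8680.2 Ω

Grey → 8 (first significant figure)
Green → 5 (second significant figure)
Brown → 1 (third significant figure)
Brown → ×10 multiplier
Red → ±2% tolerance
851 × 10 = 8510 Ω
Highest = 8510 × (1 + 2/100) = 8680.2 Ω.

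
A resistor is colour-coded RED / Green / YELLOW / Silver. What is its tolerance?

±10%

The last band, silver, is the tolerance band.
Silver corresponds to ±10%.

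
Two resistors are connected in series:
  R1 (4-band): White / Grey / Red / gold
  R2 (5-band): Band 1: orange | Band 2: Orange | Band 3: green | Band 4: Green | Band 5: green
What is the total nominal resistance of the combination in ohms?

33509800 Ω

R1: white, grey → 98; red ×10^2 → 9800 Ω.
R2: orange, orange, green → 335; green ×10^5 → 33500000 Ω.
Series: 9800 + 33500000 = 33509800 Ω.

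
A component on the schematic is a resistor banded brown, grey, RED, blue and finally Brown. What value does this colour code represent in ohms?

Brown → 1 (first significant figure)
Grey → 8 (second significant figure)
Red → 2 (third significant figure)
Blue → ×10^6 multiplier
182 × 1000000 = 182000000 Ω

182000000 Ω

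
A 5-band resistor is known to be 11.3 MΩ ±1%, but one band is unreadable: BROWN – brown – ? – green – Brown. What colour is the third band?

orange

11300000 Ω = 113 × 10^5.
The third band gives digit 3 of the significand, and 3 is orange.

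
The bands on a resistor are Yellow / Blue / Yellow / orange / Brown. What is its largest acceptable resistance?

468640 Ω

Yellow → 4 (first significant figure)
Blue → 6 (second significant figure)
Yellow → 4 (third significant figure)
Orange → ×10^3 multiplier
Brown → ±1% tolerance
464 × 1000 = 464000 Ω
Largest = 464000 × (1 + 1/100) = 468640 Ω.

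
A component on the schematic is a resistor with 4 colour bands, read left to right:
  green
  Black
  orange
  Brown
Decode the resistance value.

50000 Ω

Green → 5 (first significant figure)
Black → 0 (second significant figure)
Orange → ×10^3 multiplier
50 × 1000 = 50000 Ω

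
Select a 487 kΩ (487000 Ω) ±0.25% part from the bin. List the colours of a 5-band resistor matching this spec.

487000 Ω = 487 × 10^3.
4 → yellow
8 → grey
7 → violet
Multiplier 10^3 → orange.
±0.25% tolerance → blue.

yellow, grey, violet, orange, blue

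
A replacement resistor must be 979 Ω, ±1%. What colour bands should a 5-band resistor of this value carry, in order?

979 Ω = 979 × 10^0.
9 → white
7 → violet
9 → white
Multiplier 10^0 → black.
±1% tolerance → brown.

white, violet, white, black, brown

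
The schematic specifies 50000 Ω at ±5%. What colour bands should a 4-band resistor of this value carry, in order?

green, black, orange, gold

50000 Ω = 50 × 10^3.
5 → green
0 → black
Multiplier 10^3 → orange.
±5% tolerance → gold.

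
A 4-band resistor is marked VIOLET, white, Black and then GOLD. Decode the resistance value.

Violet → 7 (first significant figure)
White → 9 (second significant figure)
Black → ×1 multiplier
79 × 1 = 79 Ω

79 Ω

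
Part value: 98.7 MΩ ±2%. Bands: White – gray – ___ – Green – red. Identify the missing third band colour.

98700000 Ω = 987 × 10^5.
The third band gives digit 7 of the significand, and 7 is violet.

violet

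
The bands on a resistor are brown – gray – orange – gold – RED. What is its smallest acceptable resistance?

Brown → 1 (first significant figure)
Grey → 8 (second significant figure)
Orange → 3 (third significant figure)
Gold → ×0.1 multiplier
Red → ±2% tolerance
183 × 0.1 = 18.3 Ω
Smallest = 18.3 × (1 − 2/100) = 17.934 Ω.

17.934 Ω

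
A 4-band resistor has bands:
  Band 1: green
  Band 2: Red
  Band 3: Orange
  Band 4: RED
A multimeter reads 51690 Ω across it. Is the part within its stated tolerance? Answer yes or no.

yes

Green → 5 (first significant figure)
Red → 2 (second significant figure)
Orange → ×10^3 multiplier
Red → ±2% tolerance
52 × 1000 = 52000 Ω
Allowed range: 50960 Ω to 53040 Ω.
51690 Ω lies inside that range.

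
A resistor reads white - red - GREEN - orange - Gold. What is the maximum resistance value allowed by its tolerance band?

971250 Ω

White → 9 (first significant figure)
Red → 2 (second significant figure)
Green → 5 (third significant figure)
Orange → ×10^3 multiplier
Gold → ±5% tolerance
925 × 1000 = 925000 Ω
Maximum = 925000 × (1 + 5/100) = 971250 Ω.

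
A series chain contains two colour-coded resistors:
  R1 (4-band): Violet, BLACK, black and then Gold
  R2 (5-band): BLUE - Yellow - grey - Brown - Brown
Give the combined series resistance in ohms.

6550 Ω

R1: violet, black → 70; black ×1 → 70 Ω.
R2: blue, yellow, grey → 648; brown ×10 → 6480 Ω.
Series: 70 + 6480 = 6550 Ω.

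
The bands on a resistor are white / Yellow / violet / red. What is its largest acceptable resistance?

958800000 Ω

White → 9 (first significant figure)
Yellow → 4 (second significant figure)
Violet → ×10^7 multiplier
Red → ±2% tolerance
94 × 10000000 = 940000000 Ω
Largest = 940000000 × (1 + 2/100) = 958800000 Ω.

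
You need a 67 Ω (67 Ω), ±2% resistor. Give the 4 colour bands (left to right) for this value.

blue, violet, black, red

67 Ω = 67 × 10^0.
6 → blue
7 → violet
Multiplier 10^0 → black.
±2% tolerance → red.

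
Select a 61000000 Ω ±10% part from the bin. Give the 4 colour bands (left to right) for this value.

blue, brown, blue, silver

61000000 Ω = 61 × 10^6.
6 → blue
1 → brown
Multiplier 10^6 → blue.
±10% tolerance → silver.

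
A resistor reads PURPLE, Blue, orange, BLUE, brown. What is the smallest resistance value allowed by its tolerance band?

755370000 Ω

Violet → 7 (first significant figure)
Blue → 6 (second significant figure)
Orange → 3 (third significant figure)
Blue → ×10^6 multiplier
Brown → ±1% tolerance
763 × 1000000 = 763000000 Ω
Smallest = 763000000 × (1 − 1/100) = 755370000 Ω.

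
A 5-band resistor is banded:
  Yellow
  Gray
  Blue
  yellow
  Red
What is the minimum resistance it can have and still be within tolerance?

4762800 Ω

Yellow → 4 (first significant figure)
Grey → 8 (second significant figure)
Blue → 6 (third significant figure)
Yellow → ×10^4 multiplier
Red → ±2% tolerance
486 × 10000 = 4860000 Ω
Minimum = 4860000 × (1 − 2/100) = 4762800 Ω.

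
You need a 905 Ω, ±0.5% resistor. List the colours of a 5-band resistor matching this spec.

905 Ω = 905 × 10^0.
9 → white
0 → black
5 → green
Multiplier 10^0 → black.
±0.5% tolerance → green.

white, black, green, black, green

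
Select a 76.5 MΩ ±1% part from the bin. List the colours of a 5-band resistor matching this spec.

76500000 Ω = 765 × 10^5.
7 → violet
6 → blue
5 → green
Multiplier 10^5 → green.
±1% tolerance → brown.

violet, blue, green, green, brown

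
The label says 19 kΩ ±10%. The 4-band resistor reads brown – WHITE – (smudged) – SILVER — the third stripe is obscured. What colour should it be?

orange

19000 Ω = 19 × 10^3.
The third band is the multiplier, 10^3, which is orange.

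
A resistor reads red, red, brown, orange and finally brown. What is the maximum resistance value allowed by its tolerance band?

223210 Ω

Red → 2 (first significant figure)
Red → 2 (second significant figure)
Brown → 1 (third significant figure)
Orange → ×10^3 multiplier
Brown → ±1% tolerance
221 × 1000 = 221000 Ω
Maximum = 221000 × (1 + 1/100) = 223210 Ω.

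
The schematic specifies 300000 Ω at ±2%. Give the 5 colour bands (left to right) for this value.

orange, black, black, orange, red

300000 Ω = 300 × 10^3.
3 → orange
0 → black
0 → black
Multiplier 10^3 → orange.
±2% tolerance → red.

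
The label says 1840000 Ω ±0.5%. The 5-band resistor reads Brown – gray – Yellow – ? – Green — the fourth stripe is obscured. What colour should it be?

1840000 Ω = 184 × 10^4.
The fourth band is the multiplier, 10^4, which is yellow.

yellow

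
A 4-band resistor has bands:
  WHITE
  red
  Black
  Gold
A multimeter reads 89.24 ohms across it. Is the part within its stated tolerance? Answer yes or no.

White → 9 (first significant figure)
Red → 2 (second significant figure)
Black → ×1 multiplier
Gold → ±5% tolerance
92 × 1 = 92 Ω
Allowed range: 87.4 Ω to 96.6 Ω.
89.24 ohms lies inside that range.

yes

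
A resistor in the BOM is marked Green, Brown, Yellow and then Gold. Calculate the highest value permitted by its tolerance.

Green → 5 (first significant figure)
Brown → 1 (second significant figure)
Yellow → ×10^4 multiplier
Gold → ±5% tolerance
51 × 10000 = 510000 Ω
Highest = 510000 × (1 + 5/100) = 535500 Ω.

535500 Ω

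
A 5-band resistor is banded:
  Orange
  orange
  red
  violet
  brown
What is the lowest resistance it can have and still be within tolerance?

Orange → 3 (first significant figure)
Orange → 3 (second significant figure)
Red → 2 (third significant figure)
Violet → ×10^7 multiplier
Brown → ±1% tolerance
332 × 10000000 = 3320000000 Ω
Lowest = 3320000000 × (1 − 1/100) = 3286800000 Ω.

3286800000 Ω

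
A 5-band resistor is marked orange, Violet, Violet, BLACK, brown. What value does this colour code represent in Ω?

377 Ω

Orange → 3 (first significant figure)
Violet → 7 (second significant figure)
Violet → 7 (third significant figure)
Black → ×1 multiplier
377 × 1 = 377 Ω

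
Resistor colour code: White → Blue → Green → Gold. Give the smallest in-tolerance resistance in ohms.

White → 9 (first significant figure)
Blue → 6 (second significant figure)
Green → ×10^5 multiplier
Gold → ±5% tolerance
96 × 100000 = 9600000 Ω
Smallest = 9600000 × (1 − 5/100) = 9120000 Ω.

9120000 Ω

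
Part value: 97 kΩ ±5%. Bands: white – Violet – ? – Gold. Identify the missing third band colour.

orange

97000 Ω = 97 × 10^3.
The third band is the multiplier, 10^3, which is orange.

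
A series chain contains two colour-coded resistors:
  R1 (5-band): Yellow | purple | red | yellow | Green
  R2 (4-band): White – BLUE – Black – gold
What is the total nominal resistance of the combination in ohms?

4720096 Ω

R1: yellow, violet, red → 472; yellow ×10^4 → 4720000 Ω.
R2: white, blue → 96; black ×1 → 96 Ω.
Series: 4720000 + 96 = 4720096 Ω.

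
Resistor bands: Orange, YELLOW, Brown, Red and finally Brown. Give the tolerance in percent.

The last band, brown, is the tolerance band.
Brown corresponds to ±1%.

±1%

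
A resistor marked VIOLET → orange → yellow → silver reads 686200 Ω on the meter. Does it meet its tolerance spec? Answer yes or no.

Violet → 7 (first significant figure)
Orange → 3 (second significant figure)
Yellow → ×10^4 multiplier
Silver → ±10% tolerance
73 × 10000 = 730000 Ω
Allowed range: 657000 Ω to 803000 Ω.
686200 Ω lies inside that range.

yes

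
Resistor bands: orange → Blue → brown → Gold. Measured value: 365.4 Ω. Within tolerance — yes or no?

Orange → 3 (first significant figure)
Blue → 6 (second significant figure)
Brown → ×10 multiplier
Gold → ±5% tolerance
36 × 10 = 360 Ω
Allowed range: 342 Ω to 378 Ω.
365.4 Ω lies inside that range.

yes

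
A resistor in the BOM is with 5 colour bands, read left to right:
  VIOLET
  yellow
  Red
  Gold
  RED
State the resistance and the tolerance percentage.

74.2 Ω ±2%

Violet → 7 (first significant figure)
Yellow → 4 (second significant figure)
Red → 2 (third significant figure)
Gold → ×0.1 multiplier
Red → ±2% tolerance
742 × 0.1 = 74.2 Ω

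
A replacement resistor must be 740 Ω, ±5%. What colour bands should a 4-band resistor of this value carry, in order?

740 Ω = 74 × 10^1.
7 → violet
4 → yellow
Multiplier 10^1 → brown.
±5% tolerance → gold.

violet, yellow, brown, gold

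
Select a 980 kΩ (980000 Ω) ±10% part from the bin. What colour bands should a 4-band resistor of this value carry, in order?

white, grey, yellow, silver

980000 Ω = 98 × 10^4.
9 → white
8 → grey
Multiplier 10^4 → yellow.
±10% tolerance → silver.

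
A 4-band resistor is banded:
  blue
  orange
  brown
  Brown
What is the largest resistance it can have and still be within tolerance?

Blue → 6 (first significant figure)
Orange → 3 (second significant figure)
Brown → ×10 multiplier
Brown → ±1% tolerance
63 × 10 = 630 Ω
Largest = 630 × (1 + 1/100) = 636.3 Ω.

636.3 Ω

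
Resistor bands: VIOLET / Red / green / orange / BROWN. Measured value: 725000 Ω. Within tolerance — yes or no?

yes

Violet → 7 (first significant figure)
Red → 2 (second significant figure)
Green → 5 (third significant figure)
Orange → ×10^3 multiplier
Brown → ±1% tolerance
725 × 1000 = 725000 Ω
Allowed range: 717750 Ω to 732250 Ω.
725000 Ω lies inside that range.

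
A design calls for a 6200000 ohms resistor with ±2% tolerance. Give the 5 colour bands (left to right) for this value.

6200000 Ω = 620 × 10^4.
6 → blue
2 → red
0 → black
Multiplier 10^4 → yellow.
±2% tolerance → red.

blue, red, black, yellow, red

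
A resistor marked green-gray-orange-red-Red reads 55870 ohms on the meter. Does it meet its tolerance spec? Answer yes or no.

Green → 5 (first significant figure)
Grey → 8 (second significant figure)
Orange → 3 (third significant figure)
Red → ×10^2 multiplier
Red → ±2% tolerance
583 × 100 = 58300 Ω
Allowed range: 57134 Ω to 59466 Ω.
55870 ohms lies outside that range.

no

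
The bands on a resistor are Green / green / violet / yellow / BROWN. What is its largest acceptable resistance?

5625700 Ω

Green → 5 (first significant figure)
Green → 5 (second significant figure)
Violet → 7 (third significant figure)
Yellow → ×10^4 multiplier
Brown → ±1% tolerance
557 × 10000 = 5570000 Ω
Largest = 5570000 × (1 + 1/100) = 5625700 Ω.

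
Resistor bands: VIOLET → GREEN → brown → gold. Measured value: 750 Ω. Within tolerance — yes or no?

yes

Violet → 7 (first significant figure)
Green → 5 (second significant figure)
Brown → ×10 multiplier
Gold → ±5% tolerance
75 × 10 = 750 Ω
Allowed range: 712.5 Ω to 787.5 Ω.
750 Ω lies inside that range.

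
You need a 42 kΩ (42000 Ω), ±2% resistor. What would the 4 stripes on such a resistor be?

yellow, red, orange, red

42000 Ω = 42 × 10^3.
4 → yellow
2 → red
Multiplier 10^3 → orange.
±2% tolerance → red.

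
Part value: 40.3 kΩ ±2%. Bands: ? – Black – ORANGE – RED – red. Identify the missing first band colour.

40300 Ω = 403 × 10^2.
The first band gives digit 4 of the significand, and 4 is yellow.

yellow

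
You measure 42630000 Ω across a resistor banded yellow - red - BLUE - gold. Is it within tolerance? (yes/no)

yes

Yellow → 4 (first significant figure)
Red → 2 (second significant figure)
Blue → ×10^6 multiplier
Gold → ±5% tolerance
42 × 1000000 = 42000000 Ω
Allowed range: 39900000 Ω to 44100000 Ω.
42630000 Ω lies inside that range.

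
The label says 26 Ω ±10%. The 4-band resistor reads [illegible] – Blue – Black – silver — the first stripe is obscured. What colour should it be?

26 Ω = 26 × 10^0.
The first band gives digit 2 of the significand, and 2 is red.

red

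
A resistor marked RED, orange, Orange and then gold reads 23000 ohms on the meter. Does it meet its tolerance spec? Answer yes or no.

Red → 2 (first significant figure)
Orange → 3 (second significant figure)
Orange → ×10^3 multiplier
Gold → ±5% tolerance
23 × 1000 = 23000 Ω
Allowed range: 21850 Ω to 24150 Ω.
23000 ohms lies inside that range.

yes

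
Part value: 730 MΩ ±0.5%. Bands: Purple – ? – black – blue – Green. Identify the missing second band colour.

730000000 Ω = 730 × 10^6.
The second band gives digit 3 of the significand, and 3 is orange.

orange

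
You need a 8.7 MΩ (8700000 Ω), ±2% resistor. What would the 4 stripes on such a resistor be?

8700000 Ω = 87 × 10^5.
8 → grey
7 → violet
Multiplier 10^5 → green.
±2% tolerance → red.

grey, violet, green, red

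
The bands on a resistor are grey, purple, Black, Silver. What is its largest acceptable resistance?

95.7 Ω

Grey → 8 (first significant figure)
Violet → 7 (second significant figure)
Black → ×1 multiplier
Silver → ±10% tolerance
87 × 1 = 87 Ω
Largest = 87 × (1 + 10/100) = 95.7 Ω.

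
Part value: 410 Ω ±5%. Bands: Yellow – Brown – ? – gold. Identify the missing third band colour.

brown

410 Ω = 41 × 10^1.
The third band is the multiplier, 10^1, which is brown.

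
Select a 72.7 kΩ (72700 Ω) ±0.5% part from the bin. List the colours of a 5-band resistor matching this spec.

violet, red, violet, red, green

72700 Ω = 727 × 10^2.
7 → violet
2 → red
7 → violet
Multiplier 10^2 → red.
±0.5% tolerance → green.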